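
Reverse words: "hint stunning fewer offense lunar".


Original: "hint stunning fewer offense lunar"
Words (1..n): hint | stunning | fewer | offense | lunar
Reversed (n..1): lunar | offense | fewer | stunning | hint
Result = "lunar offense fewer stunning hint"


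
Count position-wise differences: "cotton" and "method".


Comparing character by character (same length = 6):
  Pos 0: 'c' vs 'm' !=
  Pos 1: 'o' vs 'e' !=
  Pos 2: 't' vs 't' =
  Pos 3: 't' vs 'h' !=
  Pos 4: 'o' vs 'o' =
  Pos 5: 'n' vs 'd' !=
Hamming distance = 4


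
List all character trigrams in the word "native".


Word: "native" (length 6)
Number of trigrams = 6 - 3 + 1 = 4
  Position 0: "nat"
  Position 1: "ati"
  Position 2: "tiv"
  Position 3: "ive"
Trigrams = "nat", "ati", "tiv", "ive"


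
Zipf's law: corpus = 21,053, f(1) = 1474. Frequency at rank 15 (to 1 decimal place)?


Zipf's law: f(r) = f(1) / r
f(1) = 1474
f(15) = 1474 / 15
= 98.3 occurrences


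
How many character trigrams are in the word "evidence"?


Word: "evidence" (length 8)
Number of 3-grams = length - 3 + 1 = 8 - 3 + 1
= 6


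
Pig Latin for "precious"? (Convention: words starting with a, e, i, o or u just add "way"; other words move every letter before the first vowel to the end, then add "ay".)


Word: "precious"
Starts with consonant(s) → move to end, add 'ay'
Consonant cluster: "pr"
Pig Latin = "eciouspray"


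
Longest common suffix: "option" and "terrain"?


Word 1: "option"
Word 2: "terrain"
Comparing from end:
  Pos -1: 'n' == 'n'
  Pos -2: 'o' != 'i' (stop)
LCS = "n" (length 1)


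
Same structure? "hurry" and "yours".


Pattern of "hurry": [0, 1, 2, 2, 3]
Pattern of "yours": [0, 1, 2, 3, 4]
Patterns do not match
Same pattern = No


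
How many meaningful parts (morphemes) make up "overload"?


Word: "overload"
Morphemes: over- / load
Each morpheme carries meaning
= 2 morphemes


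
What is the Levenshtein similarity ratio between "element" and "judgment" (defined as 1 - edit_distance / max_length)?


Word 1: "element" (length 7)
Word 2: "judgment" (length 8)
One optimal edit sequence:
  1. insert 'j'  (+1)
  2. substitute 'e' -> 'u'  (+1)
  3. substitute 'l' -> 'd'  (+1)
  4. substitute 'e' -> 'g'  (+1)
  5. keep 'm'
  6. keep 'e'
  7. keep 'n'
  8. keep 't'
Edit distance = 4
Max length = max(7, 8) = 8
Similarity = 1 - 4/8
= 0.5000


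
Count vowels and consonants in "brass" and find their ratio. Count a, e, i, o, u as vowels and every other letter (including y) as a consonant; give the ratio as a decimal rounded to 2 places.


Word: "brass"
Vowels (a,e,i,o,u): 1
Consonants: 4
Ratio = 1/4
= 0.25


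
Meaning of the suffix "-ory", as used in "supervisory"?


Suffix: -ory
As in: supervisory -> supervise + -ory, with a spelling change
Meaning = relating to / place for


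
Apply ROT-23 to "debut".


Word: "debut"
Shift: 23
Each letter → (letter + shift) mod 26:
  'd' (3) + 23 = 0 → 'a'
  'e' (4) + 23 = 1 → 'b'
  'b' (1) + 23 = 24 → 'y'
  'u' (20) + 23 = 17 → 'r'
  't' (19) + 23 = 16 → 'q'
Result = "abyrq"


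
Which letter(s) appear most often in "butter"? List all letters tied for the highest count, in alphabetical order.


Word: "butter"
Letter counts:
  'b': 1
  'e': 1
  'r': 1
  't': 2
  'u': 1
Maximum count = 2
Most frequent = 't' (2 times each)


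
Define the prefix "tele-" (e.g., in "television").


Prefix: tele-
Example: television = tele- + vision
Meaning = distant


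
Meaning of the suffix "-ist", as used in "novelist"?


Suffix: -ist
Example: novelist (novel + -ist)
Meaning = one who practices


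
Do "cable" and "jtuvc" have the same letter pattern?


Pattern of "cable": [0, 1, 2, 3, 4]
Pattern of "jtuvc": [0, 1, 2, 3, 4]
Patterns match
Same pattern = Yes


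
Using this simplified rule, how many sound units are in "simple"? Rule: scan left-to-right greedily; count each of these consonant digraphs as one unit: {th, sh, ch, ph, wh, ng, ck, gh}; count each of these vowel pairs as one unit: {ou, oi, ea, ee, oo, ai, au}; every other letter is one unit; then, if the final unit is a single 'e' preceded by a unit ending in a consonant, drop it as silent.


Word: "simple" (6 letters)
Left-to-right scan:
  1. 's' (letter)
  2. 'i' (letter)
  3. 'm' (letter)
  4. 'p' (letter)
  5. 'l' (letter)
  6. 'e' (letter)
Units from scan: 6
Final unit is 'e' after a consonant -> drop as silent (-1)
Sound units = 5 units


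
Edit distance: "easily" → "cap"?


Word 1: "easily" (length 6)
Word 2: "cap" (length 3)
One optimal edit sequence (insert/delete/substitute each cost 1):
  1. substitute 'e' -> 'c'  (+1)
  2. keep 'a'
  3. delete 's'  (+1)
  4. delete 'i'  (+1)
  5. delete 'l'  (+1)
  6. substitute 'y' -> 'p'  (+1)
Total edit operations: 5
Edit distance = 5


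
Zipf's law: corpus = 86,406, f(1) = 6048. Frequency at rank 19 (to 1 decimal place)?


Zipf's law: f(r) = f(1) / r
f(1) = 6048
f(19) = 6048 / 19
= 318.3 occurrences


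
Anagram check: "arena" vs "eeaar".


Word 1: "arena" → sorted: aaenr
Word 2: "eeaar" → sorted: aaeer
Same letters? aaenr != aaeer
Anagram = No


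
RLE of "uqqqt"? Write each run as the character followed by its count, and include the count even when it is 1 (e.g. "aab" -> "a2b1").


String: "uqqqt"
Scanning for consecutive runs:
  'u' x 1
  'q' x 3
  't' x 1
RLE = "u1q3t1"


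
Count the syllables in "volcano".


Word: "volcano"
Syllable breakdown: vol-ca-no
Counting: 3 parts
= 3 syllables


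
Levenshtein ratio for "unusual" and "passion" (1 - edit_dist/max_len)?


Word 1: "unusual" (length 7)
Word 2: "passion" (length 7)
One optimal edit sequence:
  1. substitute 'u' -> 'p'  (+1)
  2. substitute 'n' -> 'a'  (+1)
  3. substitute 'u' -> 's'  (+1)
  4. keep 's'
  5. substitute 'u' -> 'i'  (+1)
  6. substitute 'a' -> 'o'  (+1)
  7. substitute 'l' -> 'n'  (+1)
Edit distance = 6
Max length = max(7, 7) = 7
Similarity = 1 - 6/7
= 0.1429


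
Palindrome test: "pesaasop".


Word: "pesaasop"
Reversed: "posaasep"
Forward == Backward? pesaasop != posaasep
Palindrome = No


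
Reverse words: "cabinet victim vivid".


Original: "cabinet victim vivid"
Words (1..n): cabinet | victim | vivid
Reversed (n..1): vivid | victim | cabinet
Result = "vivid victim cabinet"


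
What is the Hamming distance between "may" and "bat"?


Comparing character by character (same length = 3):
  Pos 0: 'm' vs 'b' !=
  Pos 1: 'a' vs 'a' =
  Pos 2: 'y' vs 't' !=
Hamming distance = 2


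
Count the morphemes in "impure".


Word: "impure"
Morphemes: im- | pure
Each morpheme carries meaning
= 2 morphemes


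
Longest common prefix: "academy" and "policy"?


Word 1: "academy"
Word 2: "policy"
Comparing from start:
  Pos 0: 'a' != 'p' (stop)
LCP = "" (length 0)


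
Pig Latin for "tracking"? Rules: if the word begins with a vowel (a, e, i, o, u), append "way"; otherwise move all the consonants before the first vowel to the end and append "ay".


Word: "tracking"
Starts with consonant(s) → move to end, add 'ay'
Consonant cluster: "tr"
Pig Latin = "ackingtray"


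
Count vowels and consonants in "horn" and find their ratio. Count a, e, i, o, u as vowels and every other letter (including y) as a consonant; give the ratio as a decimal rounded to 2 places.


Word: "horn"
Vowels (a,e,i,o,u): 1
Consonants: 3
Ratio = 1/3
= 0.33


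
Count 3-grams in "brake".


Word: "brake" (length 5)
Number of 3-grams = length - 3 + 1 = 5 - 3 + 1
= 3


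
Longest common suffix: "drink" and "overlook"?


Word 1: "drink"
Word 2: "overlook"
Comparing from end:
  Pos -1: 'k' == 'k'
  Pos -2: 'n' != 'o' (stop)
LCS = "k" (length 1)


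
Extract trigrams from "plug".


Word: "plug" (length 4)
Number of trigrams = 4 - 3 + 1 = 2
  Position 0: "plu"
  Position 1: "lug"
Trigrams = "plu", "lug"


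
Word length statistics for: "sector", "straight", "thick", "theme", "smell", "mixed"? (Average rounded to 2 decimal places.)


Lengths: "sector"=6, "straight"=8, "thick"=5, "theme"=5, "smell"=5, "mixed"=5
Sum = 34, Count = 6
Average = 34/6 = 5.67
= avg=5.67, min=5, max=8


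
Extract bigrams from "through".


Word: "through" (length 7)
Number of bigrams = 7 - 2 + 1 = 6
  Position 0: "th"
  Position 1: "hr"
  Position 2: "ro"
  Position 3: "ou"
  Position 4: "ug"
  Position 5: "gh"
Bigrams = "th", "hr", "ro", "ou", "ug", "gh"


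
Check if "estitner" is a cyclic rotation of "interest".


Word: "interest", Candidate: "estitner"
Method: check if candidate is substring of word+word
"interestinterest" contains "estitner"? No
Is rotation = No


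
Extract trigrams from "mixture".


Word: "mixture" (length 7)
Number of trigrams = 7 - 3 + 1 = 5
  Position 0: "mix"
  Position 1: "ixt"
  Position 2: "xtu"
  Position 3: "tur"
  Position 4: "ure"
Trigrams = "mix", "ixt", "xtu", "tur", "ure"


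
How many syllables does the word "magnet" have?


Word: "magnet"
Syllable breakdown: mag | net
Counting: 2 parts
= 2 syllables


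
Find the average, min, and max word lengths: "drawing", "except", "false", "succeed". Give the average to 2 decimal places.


Lengths: "drawing"=7, "except"=6, "false"=5, "succeed"=7
Sum = 25, Count = 4
Average = 25/4 = 6.25
= avg=6.25, min=5, max=7


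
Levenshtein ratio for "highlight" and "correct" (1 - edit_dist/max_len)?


Word 1: "highlight" (length 9)
Word 2: "correct" (length 7)
One optimal edit sequence:
  1. delete 'h'  (+1)
  2. delete 'i'  (+1)
  3. substitute 'g' -> 'c'  (+1)
  4. substitute 'h' -> 'o'  (+1)
  5. substitute 'l' -> 'r'  (+1)
  6. substitute 'i' -> 'r'  (+1)
  7. substitute 'g' -> 'e'  (+1)
  8. substitute 'h' -> 'c'  (+1)
  9. keep 't'
Edit distance = 8
Max length = max(9, 7) = 9
Similarity = 1 - 8/9
= 0.1111


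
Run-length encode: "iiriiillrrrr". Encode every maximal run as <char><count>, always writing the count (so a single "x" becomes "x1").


String: "iiriiillrrrr"
Scanning for consecutive runs:
  'i' x 2
  'r' x 1
  'i' x 3
  'l' x 2
  'r' x 4
RLE = "i2r1i3l2r4"


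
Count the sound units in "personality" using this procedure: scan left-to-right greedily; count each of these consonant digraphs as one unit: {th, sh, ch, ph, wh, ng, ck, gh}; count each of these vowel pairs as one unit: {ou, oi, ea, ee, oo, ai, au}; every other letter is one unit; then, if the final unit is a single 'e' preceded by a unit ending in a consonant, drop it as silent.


Word: "personality" (11 letters)
Left-to-right scan:
  1. 'p' (letter)
  2. 'e' (letter)
  3. 'r' (letter)
  4. 's' (letter)
  5. 'o' (letter)
  6. 'n' (letter)
  7. 'a' (letter)
  8. 'l' (letter)
  9. 'i' (letter)
  10. 't' (letter)
  11. 'y' (letter)
Units from scan: 11
Sound units = 11 units


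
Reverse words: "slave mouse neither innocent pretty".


Original: "slave mouse neither innocent pretty"
Words (1..n): slave | mouse | neither | innocent | pretty
Reversed (n..1): pretty | innocent | neither | mouse | slave
Result = "pretty innocent neither mouse slave"


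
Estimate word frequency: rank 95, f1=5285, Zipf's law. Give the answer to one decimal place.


Zipf's law: f(r) = f(1) / r
f(1) = 5285
f(95) = 5285 / 95
= 55.6 occurrences


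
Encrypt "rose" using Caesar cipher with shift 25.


Word: "rose"
Shift: 25
Each letter → (letter + shift) mod 26:
  'r' (17) + 25 = 16 → 'q'
  'o' (14) + 25 = 13 → 'n'
  's' (18) + 25 = 17 → 'r'
  'e' (4) + 25 = 3 → 'd'
Result = "qnrd"


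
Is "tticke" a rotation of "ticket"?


Word: "ticket", Candidate: "tticke"
Method: check if candidate is substring of word+word
"ticketticket" contains "tticke"? Yes
Is rotation = Yes


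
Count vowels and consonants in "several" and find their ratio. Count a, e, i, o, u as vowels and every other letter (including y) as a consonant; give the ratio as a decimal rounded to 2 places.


Word: "several"
Vowels (a,e,i,o,u): 3
Consonants: 4
Ratio = 3/4
= 0.75


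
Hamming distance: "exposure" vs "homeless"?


Comparing character by character (same length = 8):
  Pos 0: 'e' vs 'h' !=
  Pos 1: 'x' vs 'o' !=
  Pos 2: 'p' vs 'm' !=
  Pos 3: 'o' vs 'e' !=
  Pos 4: 's' vs 'l' !=
  Pos 5: 'u' vs 'e' !=
  Pos 6: 'r' vs 's' !=
  Pos 7: 'e' vs 's' !=
Hamming distance = 8


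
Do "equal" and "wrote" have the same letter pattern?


Pattern of "equal": [0, 1, 2, 3, 4]
Pattern of "wrote": [0, 1, 2, 3, 4]
Patterns match
Same pattern = Yes


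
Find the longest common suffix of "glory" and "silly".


Word 1: "glory"
Word 2: "silly"
Comparing from end:
  Pos -1: 'y' == 'y'
  Pos -2: 'r' != 'l' (stop)
LCS = "y" (length 1)


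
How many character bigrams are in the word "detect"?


Word: "detect" (length 6)
Number of 2-grams = length - 2 + 1 = 6 - 2 + 1
= 5


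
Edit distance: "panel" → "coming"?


Word 1: "panel" (length 5)
Word 2: "coming" (length 6)
One optimal edit sequence (insert/delete/substitute each cost 1):
  1. insert 'c'  (+1)
  2. substitute 'p' -> 'o'  (+1)
  3. substitute 'a' -> 'm'  (+1)
  4. substitute 'n' -> 'i'  (+1)
  5. substitute 'e' -> 'n'  (+1)
  6. substitute 'l' -> 'g'  (+1)
Total edit operations: 6
Edit distance = 6


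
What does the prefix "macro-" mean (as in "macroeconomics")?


Prefix: macro-
As in: macroeconomics -> macro- + economics
Meaning = large


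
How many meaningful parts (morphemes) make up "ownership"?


Word: "ownership"
Morphemes: own | -er | -ship
Each morpheme carries meaning
= 3 morphemes


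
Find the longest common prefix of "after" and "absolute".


Word 1: "after"
Word 2: "absolute"
Comparing from start:
  Pos 0: 'a' == 'a'
  Pos 1: 'f' != 'b' (stop)
LCP = "a" (length 1)


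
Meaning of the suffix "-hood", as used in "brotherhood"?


Suffix: -hood
Example: brotherhood = brother + -hood
Meaning = state / condition


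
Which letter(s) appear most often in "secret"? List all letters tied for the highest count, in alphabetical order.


Word: "secret"
Letter counts:
  'c': 1
  'e': 2
  'r': 1
  's': 1
  't': 1
Maximum count = 2
Most frequent = 'e' (2 times each)


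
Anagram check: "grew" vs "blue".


Word 1: "grew" → sorted: egrw
Word 2: "blue" → sorted: belu
Same letters? egrw != belu
Anagram = No


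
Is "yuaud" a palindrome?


Word: "yuaud"
Reversed: "duauy"
Forward == Backward? yuaud != duauy
Palindrome = No


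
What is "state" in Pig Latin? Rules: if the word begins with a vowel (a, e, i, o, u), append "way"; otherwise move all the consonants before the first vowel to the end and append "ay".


Word: "state"
Starts with consonant(s) → move to end, add 'ay'
Consonant cluster: "st"
Pig Latin = "atestay"


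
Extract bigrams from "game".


Word: "game" (length 4)
Number of bigrams = 4 - 2 + 1 = 3
  Position 0: "ga"
  Position 1: "am"
  Position 2: "me"
Bigrams = "ga", "am", "me"


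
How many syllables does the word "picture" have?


Word: "picture"
Syllable breakdown: pic-ture
Counting: 2 parts
= 2 syllables


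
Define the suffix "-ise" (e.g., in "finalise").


Suffix: -ise
As in: finalise -> final + -ise
Meaning = to make


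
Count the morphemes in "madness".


Word: "madness"
Morphemes: mad | -ness
Each morpheme carries meaning
= 2 morphemes


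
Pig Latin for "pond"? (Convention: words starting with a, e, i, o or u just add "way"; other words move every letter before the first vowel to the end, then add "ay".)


Word: "pond"
Starts with consonant(s) → move to end, add 'ay'
Consonant cluster: "p"
Pig Latin = "ondpay"


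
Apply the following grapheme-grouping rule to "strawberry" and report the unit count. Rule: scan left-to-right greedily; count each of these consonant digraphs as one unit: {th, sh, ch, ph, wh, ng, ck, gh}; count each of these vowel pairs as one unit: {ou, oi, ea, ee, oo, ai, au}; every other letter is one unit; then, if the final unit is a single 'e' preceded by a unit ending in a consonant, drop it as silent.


Word: "strawberry" (10 letters)
Left-to-right scan:
  (1) 's' (letter)
  (2) 't' (letter)
  (3) 'r' (letter)
  (4) 'a' (letter)
  (5) 'w' (letter)
  (6) 'b' (letter)
  (7) 'e' (letter)
  (8) 'r' (letter)
  (9) 'r' (letter)
  (10) 'y' (letter)
Units from scan: 10
Sound units = 10 units


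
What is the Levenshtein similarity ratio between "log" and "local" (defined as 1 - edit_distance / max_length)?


Word 1: "log" (length 3)
Word 2: "local" (length 5)
One optimal edit sequence:
  1. keep 'l'
  2. keep 'o'
  3. insert 'c'  (+1)
  4. insert 'a'  (+1)
  5. substitute 'g' -> 'l'  (+1)
Edit distance = 3
Max length = max(3, 5) = 5
Similarity = 1 - 3/5
= 0.4000


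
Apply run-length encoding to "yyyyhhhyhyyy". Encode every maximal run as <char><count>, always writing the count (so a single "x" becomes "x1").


String: "yyyyhhhyhyyy"
Scanning for consecutive runs:
  'y' x 4
  'h' x 3
  'y' x 1
  'h' x 1
  'y' x 3
RLE = "y4h3y1h1y3"


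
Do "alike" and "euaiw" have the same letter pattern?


Pattern of "alike": [0, 1, 2, 3, 4]
Pattern of "euaiw": [0, 1, 2, 3, 4]
Patterns match
Same pattern = Yes


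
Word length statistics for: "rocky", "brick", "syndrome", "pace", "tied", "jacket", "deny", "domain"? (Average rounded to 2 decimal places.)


Lengths: "rocky"=5, "brick"=5, "syndrome"=8, "pace"=4, "tied"=4, "jacket"=6, "deny"=4, "domain"=6
Sum = 42, Count = 8
Average = 42/8 = 5.25
= avg=5.25, min=4, max=8


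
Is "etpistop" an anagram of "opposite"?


Word 1: "opposite" → sorted: eiooppst
Word 2: "etpistop" → sorted: eioppstt
Same letters? eiooppst != eioppstt
Anagram = No


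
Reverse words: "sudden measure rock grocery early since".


Original: "sudden measure rock grocery early since"
Words (1..n): sudden | measure | rock | grocery | early | since
Reversed (n..1): since | early | grocery | rock | measure | sudden
Result = "since early grocery rock measure sudden"


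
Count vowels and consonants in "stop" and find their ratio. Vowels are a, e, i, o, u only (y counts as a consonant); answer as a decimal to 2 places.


Word: "stop"
Vowels (a,e,i,o,u): 1
Consonants: 3
Ratio = 1/3
= 0.33


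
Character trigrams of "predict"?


Word: "predict" (length 7)
Number of trigrams = 7 - 3 + 1 = 5
  Position 0: "pre"
  Position 1: "red"
  Position 2: "edi"
  Position 3: "dic"
  Position 4: "ict"
Trigrams = "pre", "red", "edi", "dic", "ict"


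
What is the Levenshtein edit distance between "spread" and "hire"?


Word 1: "spread" (length 6)
Word 2: "hire" (length 4)
One optimal edit sequence (insert/delete/substitute each cost 1):
  1. substitute 's' -> 'h'  (+1)
  2. substitute 'p' -> 'i'  (+1)
  3. keep 'r'
  4. keep 'e'
  5. delete 'a'  (+1)
  6. delete 'd'  (+1)
Total edit operations: 4
Edit distance = 4


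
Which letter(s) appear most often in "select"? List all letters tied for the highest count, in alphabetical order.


Word: "select"
Letter counts:
  'c': 1
  'e': 2
  'l': 1
  's': 1
  't': 1
Maximum count = 2
Most frequent = 'e' (2 times each)


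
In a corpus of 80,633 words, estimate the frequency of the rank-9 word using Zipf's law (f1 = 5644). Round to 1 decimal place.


Zipf's law: f(r) = f(1) / r
f(1) = 5644
f(9) = 5644 / 9
= 627.1 occurrences


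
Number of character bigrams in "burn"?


Word: "burn" (length 4)
Number of 2-grams = length - 2 + 1 = 4 - 2 + 1
= 3


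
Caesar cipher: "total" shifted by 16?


Word: "total"
Shift: 16
Each letter → (letter + shift) mod 26:
  't' (19) + 16 = 9 → 'j'
  'o' (14) + 16 = 4 → 'e'
  't' (19) + 16 = 9 → 'j'
  'a' (0) + 16 = 16 → 'q'
  'l' (11) + 16 = 1 → 'b'
Result = "jejqb"


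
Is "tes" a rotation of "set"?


Word: "set", Candidate: "tes"
Method: check if candidate is substring of word+word
"setset" contains "tes"? No
Is rotation = No


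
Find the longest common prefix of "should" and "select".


Word 1: "should"
Word 2: "select"
Comparing from start:
  Pos 0: 's' == 's'
  Pos 1: 'h' != 'e' (stop)
LCP = "s" (length 1)


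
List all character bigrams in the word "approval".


Word: "approval" (length 8)
Number of bigrams = 8 - 2 + 1 = 7
  Position 0: "ap"
  Position 1: "pp"
  Position 2: "pr"
  Position 3: "ro"
  Position 4: "ov"
  Position 5: "va"
  Position 6: "al"
Bigrams = "ap", "pp", "pr", "ro", "ov", "va", "al"


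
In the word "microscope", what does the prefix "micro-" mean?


Prefix: micro-
Example: microscope = micro- + scope
Meaning = small


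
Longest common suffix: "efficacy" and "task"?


Word 1: "efficacy"
Word 2: "task"
Comparing from end:
  Pos -1: 'y' != 'k' (stop)
LCS = "" (length 0)


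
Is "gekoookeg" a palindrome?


Word: "gekoookeg"
Reversed: "gekoookeg"
Forward == Backward? gekoookeg == gekoookeg
Palindrome = Yes


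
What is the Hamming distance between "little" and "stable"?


Comparing character by character (same length = 6):
  Pos 0: 'l' vs 's' !=
  Pos 1: 'i' vs 't' !=
  Pos 2: 't' vs 'a' !=
  Pos 3: 't' vs 'b' !=
  Pos 4: 'l' vs 'l' =
  Pos 5: 'e' vs 'e' =
Hamming distance = 4


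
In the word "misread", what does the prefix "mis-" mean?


Prefix: mis-
As in: misread -> mis- + read
Meaning = wrongly


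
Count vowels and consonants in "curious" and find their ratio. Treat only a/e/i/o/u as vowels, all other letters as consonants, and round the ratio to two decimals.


Word: "curious"
Vowels (a,e,i,o,u): 4
Consonants: 3
Ratio = 4/3
= 1.33


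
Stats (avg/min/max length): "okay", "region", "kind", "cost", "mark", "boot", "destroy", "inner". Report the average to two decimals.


Lengths: "okay"=4, "region"=6, "kind"=4, "cost"=4, "mark"=4, "boot"=4, "destroy"=7, "inner"=5
Sum = 38, Count = 8
Average = 38/8 = 4.75
= avg=4.75, min=4, max=7


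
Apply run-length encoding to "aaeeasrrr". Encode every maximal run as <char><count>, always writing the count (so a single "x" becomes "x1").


String: "aaeeasrrr"
Scanning for consecutive runs:
  'a' x 2
  'e' x 2
  'a' x 1
  's' x 1
  'r' x 3
RLE = "a2e2a1s1r3"


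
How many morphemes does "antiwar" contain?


Word: "antiwar"
Morphemes: anti- / war
Each morpheme carries meaning
= 2 morphemes


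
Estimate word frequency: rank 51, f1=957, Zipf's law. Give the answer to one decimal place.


Zipf's law: f(r) = f(1) / r
f(1) = 957
f(51) = 957 / 51
= 18.8 occurrences


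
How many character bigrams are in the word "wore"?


Word: "wore" (length 4)
Number of 2-grams = length - 2 + 1 = 4 - 2 + 1
= 3


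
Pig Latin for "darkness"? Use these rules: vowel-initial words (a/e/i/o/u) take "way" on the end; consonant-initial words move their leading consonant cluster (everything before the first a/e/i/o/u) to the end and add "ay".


Word: "darkness"
Starts with consonant(s) → move to end, add 'ay'
Consonant cluster: "d"
Pig Latin = "arknessday"


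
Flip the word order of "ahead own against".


Original: "ahead own against"
Words (1..n): ahead | own | against
Reversed (n..1): against | own | ahead
Result = "against own ahead"


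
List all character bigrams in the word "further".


Word: "further" (length 7)
Number of bigrams = 7 - 2 + 1 = 6
  Position 0: "fu"
  Position 1: "ur"
  Position 2: "rt"
  Position 3: "th"
  Position 4: "he"
  Position 5: "er"
Bigrams = "fu", "ur", "rt", "th", "he", "er"


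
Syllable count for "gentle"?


Word: "gentle"
Syllable breakdown: gen / tle
Counting: 2 parts
= 2 syllables


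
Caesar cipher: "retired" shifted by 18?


Word: "retired"
Shift: 18
Each letter → (letter + shift) mod 26:
  'r' (17) + 18 = 9 → 'j'
  'e' (4) + 18 = 22 → 'w'
  't' (19) + 18 = 11 → 'l'
  'i' (8) + 18 = 0 → 'a'
  'r' (17) + 18 = 9 → 'j'
  'e' (4) + 18 = 22 → 'w'
  'd' (3) + 18 = 21 → 'v'
Result = "jwlajwv"


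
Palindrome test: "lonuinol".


Word: "lonuinol"
Reversed: "loniunol"
Forward == Backward? lonuinol != loniunol
Palindrome = No


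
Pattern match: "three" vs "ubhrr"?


Pattern of "three": [0, 1, 2, 3, 3]
Pattern of "ubhrr": [0, 1, 2, 3, 3]
Patterns match
Same pattern = Yes


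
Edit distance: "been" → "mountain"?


Word 1: "been" (length 4)
Word 2: "mountain" (length 8)
One optimal edit sequence (insert/delete/substitute each cost 1):
  1. insert 'm'  (+1)
  2. insert 'o'  (+1)
  3. insert 'u'  (+1)
  4. insert 'n'  (+1)
  5. substitute 'b' -> 't'  (+1)
  6. substitute 'e' -> 'a'  (+1)
  7. substitute 'e' -> 'i'  (+1)
  8. keep 'n'
Total edit operations: 7
Edit distance = 7


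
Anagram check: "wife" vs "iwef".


Word 1: "wife" → sorted: efiw
Word 2: "iwef" → sorted: efiw
Same letters? efiw == efiw
Anagram = Yes


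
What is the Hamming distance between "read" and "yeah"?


Comparing character by character (same length = 4):
  Pos 0: 'r' vs 'y' !=
  Pos 1: 'e' vs 'e' =
  Pos 2: 'a' vs 'a' =
  Pos 3: 'd' vs 'h' !=
Hamming distance = 2


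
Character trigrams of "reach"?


Word: "reach" (length 5)
Number of trigrams = 5 - 3 + 1 = 3
  Position 0: "rea"
  Position 1: "eac"
  Position 2: "ach"
Trigrams = "rea", "eac", "ach"


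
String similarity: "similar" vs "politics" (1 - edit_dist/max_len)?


Word 1: "similar" (length 7)
Word 2: "politics" (length 8)
One optimal edit sequence:
  1. substitute 's' -> 'p'  (+1)
  2. substitute 'i' -> 'o'  (+1)
  3. substitute 'm' -> 'l'  (+1)
  4. keep 'i'
  5. insert 't'  (+1)
  6. substitute 'l' -> 'i'  (+1)
  7. substitute 'a' -> 'c'  (+1)
  8. substitute 'r' -> 's'  (+1)
Edit distance = 7
Max length = max(7, 8) = 8
Similarity = 1 - 7/8
= 0.1250


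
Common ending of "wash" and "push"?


Word 1: "wash"
Word 2: "push"
Comparing from end:
  Pos -1: 'h' == 'h'
  Pos -2: 's' == 's'
  Pos -3: 'a' != 'u' (stop)
LCS = "sh" (length 2)


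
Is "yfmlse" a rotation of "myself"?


Word: "myself", Candidate: "yfmlse"
Method: check if candidate is substring of word+word
"myselfmyself" contains "yfmlse"? No
Is rotation = No


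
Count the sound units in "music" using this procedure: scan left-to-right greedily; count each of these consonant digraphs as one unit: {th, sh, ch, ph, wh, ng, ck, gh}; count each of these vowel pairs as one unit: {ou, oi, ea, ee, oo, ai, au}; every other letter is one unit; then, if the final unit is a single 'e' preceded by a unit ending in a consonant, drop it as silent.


Word: "music" (5 letters)
Left-to-right scan:
  (1) 'm' (letter)
  (2) 'u' (letter)
  (3) 's' (letter)
  (4) 'i' (letter)
  (5) 'c' (letter)
Units from scan: 5
Sound units = 5 units


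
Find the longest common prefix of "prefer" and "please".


Word 1: "prefer"
Word 2: "please"
Comparing from start:
  Pos 0: 'p' == 'p'
  Pos 1: 'r' != 'l' (stop)
LCP = "p" (length 1)


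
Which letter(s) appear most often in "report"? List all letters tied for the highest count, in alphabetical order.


Word: "report"
Letter counts:
  'e': 1
  'o': 1
  'p': 1
  'r': 2
  't': 1
Maximum count = 2
Most frequent = 'r' (2 times each)


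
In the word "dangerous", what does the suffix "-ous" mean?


Suffix: -ous
Example: dangerous = danger + -ous
Meaning = having quality of


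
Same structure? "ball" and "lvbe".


Pattern of "ball": [0, 1, 2, 2]
Pattern of "lvbe": [0, 1, 2, 3]
Patterns do not match
Same pattern = No


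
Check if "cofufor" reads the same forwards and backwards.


Word: "cofufor"
Reversed: "rofufoc"
Forward == Backward? cofufor != rofufoc
Palindrome = No


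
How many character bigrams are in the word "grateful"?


Word: "grateful" (length 8)
Number of 2-grams = length - 2 + 1 = 8 - 2 + 1
= 7


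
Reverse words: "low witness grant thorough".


Original: "low witness grant thorough"
Words (1..n): low | witness | grant | thorough
Reversed (n..1): thorough | grant | witness | low
Result = "thorough grant witness low"


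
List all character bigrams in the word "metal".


Word: "metal" (length 5)
Number of bigrams = 5 - 2 + 1 = 4
  Position 0: "me"
  Position 1: "et"
  Position 2: "ta"
  Position 3: "al"
Bigrams = "me", "et", "ta", "al"


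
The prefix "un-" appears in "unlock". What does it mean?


Prefix: un-
As in: unlock -> un- + lock
Meaning = not / reverse


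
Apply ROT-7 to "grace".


Word: "grace"
Shift: 7
Each letter → (letter + shift) mod 26:
  'g' (6) + 7 = 13 → 'n'
  'r' (17) + 7 = 24 → 'y'
  'a' (0) + 7 = 7 → 'h'
  'c' (2) + 7 = 9 → 'j'
  'e' (4) + 7 = 11 → 'l'
Result = "nyhjl"


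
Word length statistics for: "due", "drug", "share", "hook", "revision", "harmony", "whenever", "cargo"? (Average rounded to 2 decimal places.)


Lengths: "due"=3, "drug"=4, "share"=5, "hook"=4, "revision"=8, "harmony"=7, "whenever"=8, "cargo"=5
Sum = 44, Count = 8
Average = 44/8 = 5.50
= avg=5.50, min=3, max=8


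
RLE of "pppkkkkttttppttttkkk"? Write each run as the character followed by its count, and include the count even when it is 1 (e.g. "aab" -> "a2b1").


String: "pppkkkkttttppttttkkk"
Scanning for consecutive runs:
  'p' x 3
  'k' x 4
  't' x 4
  'p' x 2
  't' x 4
  'k' x 3
RLE = "p3k4t4p2t4k3"


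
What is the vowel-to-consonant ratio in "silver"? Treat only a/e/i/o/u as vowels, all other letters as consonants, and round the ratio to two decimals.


Word: "silver"
Vowels (a,e,i,o,u): 2
Consonants: 4
Ratio = 2/4
= 0.50


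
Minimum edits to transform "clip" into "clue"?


Word 1: "clip" (length 4)
Word 2: "clue" (length 4)
One optimal edit sequence (insert/delete/substitute each cost 1):
  1. keep 'c'
  2. keep 'l'
  3. substitute 'i' -> 'u'  (+1)
  4. substitute 'p' -> 'e'  (+1)
Total edit operations: 2
Edit distance = 2


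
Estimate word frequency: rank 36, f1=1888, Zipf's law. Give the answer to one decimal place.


Zipf's law: f(r) = f(1) / r
f(1) = 1888
f(36) = 1888 / 36
= 52.4 occurrences


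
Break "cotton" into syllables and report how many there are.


Word: "cotton"
Syllable breakdown: cot | ton
Counting: 2 parts
= 2 syllables


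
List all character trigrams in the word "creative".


Word: "creative" (length 8)
Number of trigrams = 8 - 3 + 1 = 6
  Position 0: "cre"
  Position 1: "rea"
  Position 2: "eat"
  Position 3: "ati"
  Position 4: "tiv"
  Position 5: "ive"
Trigrams = "cre", "rea", "eat", "ati", "tiv", "ive"


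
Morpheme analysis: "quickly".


Word: "quickly"
Morphemes: quick / -ly
Each morpheme carries meaning
= 2 morphemes


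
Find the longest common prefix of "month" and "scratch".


Word 1: "month"
Word 2: "scratch"
Comparing from start:
  Pos 0: 'm' != 's' (stop)
LCP = "" (length 0)


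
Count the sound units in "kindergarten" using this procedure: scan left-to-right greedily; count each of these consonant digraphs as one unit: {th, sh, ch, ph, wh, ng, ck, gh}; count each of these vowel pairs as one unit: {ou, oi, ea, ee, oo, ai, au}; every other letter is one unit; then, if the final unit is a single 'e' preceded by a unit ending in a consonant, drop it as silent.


Word: "kindergarten" (12 letters)
Left-to-right scan:
  (1) 'k' (letter)
  (2) 'i' (letter)
  (3) 'n' (letter)
  (4) 'd' (letter)
  (5) 'e' (letter)
  (6) 'r' (letter)
  (7) 'g' (letter)
  (8) 'a' (letter)
  (9) 'r' (letter)
  (10) 't' (letter)
  (11) 'e' (letter)
  (12) 'n' (letter)
Units from scan: 12
Sound units = 12 units


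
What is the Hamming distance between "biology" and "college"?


Comparing character by character (same length = 7):
  Pos 0: 'b' vs 'c' !=
  Pos 1: 'i' vs 'o' !=
  Pos 2: 'o' vs 'l' !=
  Pos 3: 'l' vs 'l' =
  Pos 4: 'o' vs 'e' !=
  Pos 5: 'g' vs 'g' =
  Pos 6: 'y' vs 'e' !=
Hamming distance = 5


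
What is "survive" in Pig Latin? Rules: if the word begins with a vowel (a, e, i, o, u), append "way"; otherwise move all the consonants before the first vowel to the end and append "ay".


Word: "survive"
Starts with consonant(s) → move to end, add 'ay'
Consonant cluster: "s"
Pig Latin = "urvivesay"


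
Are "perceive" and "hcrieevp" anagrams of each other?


Word 1: "perceive" → sorted: ceeeiprv
Word 2: "hcrieevp" → sorted: ceehiprv
Same letters? ceeeiprv != ceehiprv
Anagram = No


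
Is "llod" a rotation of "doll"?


Word: "doll", Candidate: "llod"
Method: check if candidate is substring of word+word
"dolldoll" contains "llod"? No
Is rotation = No


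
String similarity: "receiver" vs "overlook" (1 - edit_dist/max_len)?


Word 1: "receiver" (length 8)
Word 2: "overlook" (length 8)
One optimal edit sequence:
  1. substitute 'r' -> 'o'  (+1)
  2. substitute 'e' -> 'v'  (+1)
  3. substitute 'c' -> 'e'  (+1)
  4. substitute 'e' -> 'r'  (+1)
  5. substitute 'i' -> 'l'  (+1)
  6. substitute 'v' -> 'o'  (+1)
  7. substitute 'e' -> 'o'  (+1)
  8. substitute 'r' -> 'k'  (+1)
Edit distance = 8
Max length = max(8, 8) = 8
Similarity = 1 - 8/8
= 0.0000


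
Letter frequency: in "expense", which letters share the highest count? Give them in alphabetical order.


Word: "expense"
Letter counts:
  'e': 3
  'n': 1
  'p': 1
  's': 1
  'x': 1
Maximum count = 3
Most frequent = 'e' (3 times each)


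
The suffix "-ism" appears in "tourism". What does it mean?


Suffix: -ism
As in: tourism -> tour + -ism
Meaning = belief / practice


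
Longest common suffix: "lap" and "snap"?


Word 1: "lap"
Word 2: "snap"
Comparing from end:
  Pos -1: 'p' == 'p'
  Pos -2: 'a' == 'a'
  Pos -3: 'l' != 'n' (stop)
LCS = "ap" (length 2)


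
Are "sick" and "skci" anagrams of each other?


Word 1: "sick" → sorted: ciks
Word 2: "skci" → sorted: ciks
Same letters? ciks == ciks
Anagram = Yes


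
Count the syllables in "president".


Word: "president"
Syllable breakdown: pres / i / dent
Counting: 3 parts
= 3 syllables


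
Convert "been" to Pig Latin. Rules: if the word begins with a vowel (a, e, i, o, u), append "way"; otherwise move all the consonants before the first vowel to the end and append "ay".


Word: "been"
Starts with consonant(s) → move to end, add 'ay'
Consonant cluster: "b"
Pig Latin = "eenbay"


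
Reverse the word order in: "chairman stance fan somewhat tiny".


Original: "chairman stance fan somewhat tiny"
Words (1..n): chairman | stance | fan | somewhat | tiny
Reversed (n..1): tiny | somewhat | fan | stance | chairman
Result = "tiny somewhat fan stance chairman"


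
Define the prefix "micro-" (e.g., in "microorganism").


Prefix: micro-
As in: microorganism -> micro- + organism
Meaning = small


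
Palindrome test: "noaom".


Word: "noaom"
Reversed: "moaon"
Forward == Backward? noaom != moaon
Palindrome = No


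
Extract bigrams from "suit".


Word: "suit" (length 4)
Number of bigrams = 4 - 2 + 1 = 3
  Position 0: "su"
  Position 1: "ui"
  Position 2: "it"
Bigrams = "su", "ui", "it"


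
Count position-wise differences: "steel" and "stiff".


Comparing character by character (same length = 5):
  Pos 0: 's' vs 's' =
  Pos 1: 't' vs 't' =
  Pos 2: 'e' vs 'i' !=
  Pos 3: 'e' vs 'f' !=
  Pos 4: 'l' vs 'f' !=
Hamming distance = 3


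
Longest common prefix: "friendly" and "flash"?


Word 1: "friendly"
Word 2: "flash"
Comparing from start:
  Pos 0: 'f' == 'f'
  Pos 1: 'r' != 'l' (stop)
LCP = "f" (length 1)


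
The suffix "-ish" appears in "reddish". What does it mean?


Suffix: -ish
Example: reddish = red + -ish, with a spelling change
Meaning = somewhat / having the qualities of


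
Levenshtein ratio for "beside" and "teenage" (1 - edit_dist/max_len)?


Word 1: "beside" (length 6)
Word 2: "teenage" (length 7)
One optimal edit sequence:
  1. insert 't'  (+1)
  2. substitute 'b' -> 'e'  (+1)
  3. keep 'e'
  4. substitute 's' -> 'n'  (+1)
  5. substitute 'i' -> 'a'  (+1)
  6. substitute 'd' -> 'g'  (+1)
  7. keep 'e'
Edit distance = 5
Max length = max(6, 7) = 7
Similarity = 1 - 5/7
= 0.2857


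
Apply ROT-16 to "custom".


Word: "custom"
Shift: 16
Each letter → (letter + shift) mod 26:
  'c' (2) + 16 = 18 → 's'
  'u' (20) + 16 = 10 → 'k'
  's' (18) + 16 = 8 → 'i'
  't' (19) + 16 = 9 → 'j'
  'o' (14) + 16 = 4 → 'e'
  'm' (12) + 16 = 2 → 'c'
Result = "skijec"


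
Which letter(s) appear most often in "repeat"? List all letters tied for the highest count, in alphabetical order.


Word: "repeat"
Letter counts:
  'a': 1
  'e': 2
  'p': 1
  'r': 1
  't': 1
Maximum count = 2
Most frequent = 'e' (2 times each)


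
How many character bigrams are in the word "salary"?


Word: "salary" (length 6)
Number of 2-grams = length - 2 + 1 = 6 - 2 + 1
= 5


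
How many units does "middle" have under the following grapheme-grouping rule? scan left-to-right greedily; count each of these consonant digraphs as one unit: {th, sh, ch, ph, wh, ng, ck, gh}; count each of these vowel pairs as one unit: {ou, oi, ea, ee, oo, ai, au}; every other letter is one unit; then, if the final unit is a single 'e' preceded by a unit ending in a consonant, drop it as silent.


Word: "middle" (6 letters)
Left-to-right scan:
  (1) 'm' (letter)
  (2) 'i' (letter)
  (3) 'd' (letter)
  (4) 'd' (letter)
  (5) 'l' (letter)
  (6) 'e' (letter)
Units from scan: 6
Final unit is 'e' after a consonant -> drop as silent (-1)
Sound units = 5 units


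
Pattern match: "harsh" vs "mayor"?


Pattern of "harsh": [0, 1, 2, 3, 0]
Pattern of "mayor": [0, 1, 2, 3, 4]
Patterns do not match
Same pattern = No


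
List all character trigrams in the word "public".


Word: "public" (length 6)
Number of trigrams = 6 - 3 + 1 = 4
  Position 0: "pub"
  Position 1: "ubl"
  Position 2: "bli"
  Position 3: "lic"
Trigrams = "pub", "ubl", "bli", "lic"


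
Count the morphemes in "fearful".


Word: "fearful"
Morphemes: fear / -ful
Each morpheme carries meaning
= 2 morphemes


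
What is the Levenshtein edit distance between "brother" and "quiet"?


Word 1: "brother" (length 7)
Word 2: "quiet" (length 5)
One optimal edit sequence (insert/delete/substitute each cost 1):
  1. delete 'b'  (+1)
  2. delete 'r'  (+1)
  3. substitute 'o' -> 'q'  (+1)
  4. substitute 't' -> 'u'  (+1)
  5. substitute 'h' -> 'i'  (+1)
  6. keep 'e'
  7. substitute 'r' -> 't'  (+1)
Total edit operations: 6
Edit distance = 6


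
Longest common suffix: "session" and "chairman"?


Word 1: "session"
Word 2: "chairman"
Comparing from end:
  Pos -1: 'n' == 'n'
  Pos -2: 'o' != 'a' (stop)
LCS = "n" (length 1)


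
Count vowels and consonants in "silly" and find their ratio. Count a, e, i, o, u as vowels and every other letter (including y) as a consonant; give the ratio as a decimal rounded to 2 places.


Word: "silly"
Vowels (a,e,i,o,u): 1
Consonants: 4
Ratio = 1/4
= 0.25


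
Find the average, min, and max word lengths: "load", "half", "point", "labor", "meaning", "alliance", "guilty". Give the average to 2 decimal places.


Lengths: "load"=4, "half"=4, "point"=5, "labor"=5, "meaning"=7, "alliance"=8, "guilty"=6
Sum = 39, Count = 7
Average = 39/7 = 5.57
= avg=5.57, min=4, max=8


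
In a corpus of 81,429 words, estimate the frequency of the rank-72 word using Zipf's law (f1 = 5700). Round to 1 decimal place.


Zipf's law: f(r) = f(1) / r
f(1) = 5700
f(72) = 5700 / 72
= 79.2 occurrences


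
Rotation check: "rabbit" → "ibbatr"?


Word: "rabbit", Candidate: "ibbatr"
Method: check if candidate is substring of word+word
"rabbitrabbit" contains "ibbatr"? No
Is rotation = No


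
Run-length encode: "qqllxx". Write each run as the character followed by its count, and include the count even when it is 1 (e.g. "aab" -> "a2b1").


String: "qqllxx"
Scanning for consecutive runs:
  'q' x 2
  'l' x 2
  'x' x 2
RLE = "q2l2x2"


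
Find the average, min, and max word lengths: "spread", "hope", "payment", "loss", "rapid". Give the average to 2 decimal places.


Lengths: "spread"=6, "hope"=4, "payment"=7, "loss"=4, "rapid"=5
Sum = 26, Count = 5
Average = 26/5 = 5.20
= avg=5.20, min=4, max=7


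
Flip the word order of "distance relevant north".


Original: "distance relevant north"
Words (1..n): distance | relevant | north
Reversed (n..1): north | relevant | distance
Result = "north relevant distance"
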